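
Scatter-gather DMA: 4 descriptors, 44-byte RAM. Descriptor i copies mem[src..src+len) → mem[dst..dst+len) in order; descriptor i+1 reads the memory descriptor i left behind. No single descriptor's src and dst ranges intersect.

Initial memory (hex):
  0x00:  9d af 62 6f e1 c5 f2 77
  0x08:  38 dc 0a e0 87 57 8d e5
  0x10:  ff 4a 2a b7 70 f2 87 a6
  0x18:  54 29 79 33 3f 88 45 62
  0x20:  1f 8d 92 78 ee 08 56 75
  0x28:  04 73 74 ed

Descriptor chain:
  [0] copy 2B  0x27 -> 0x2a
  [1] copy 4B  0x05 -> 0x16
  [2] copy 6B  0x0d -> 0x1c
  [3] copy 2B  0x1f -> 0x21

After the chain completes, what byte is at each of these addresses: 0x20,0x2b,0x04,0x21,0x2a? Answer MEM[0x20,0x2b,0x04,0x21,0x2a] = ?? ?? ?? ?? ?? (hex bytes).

MEM[0x20,0x2b,0x04,0x21,0x2a] = 4a 04 e1 ff 75

  after D0: wrote 2B at 0x2a = 7504
  after D1: wrote 4B at 0x16 = c5f27738
  after D2: wrote 6B at 0x1c = 578de5ff4a2a
  after D3: wrote 2B at 0x21 = ff4a
query mem[0x20]=0x4a, mem[0x2b]=0x04, mem[0x04]=0xe1, mem[0x21]=0xff, mem[0x2a]=0x75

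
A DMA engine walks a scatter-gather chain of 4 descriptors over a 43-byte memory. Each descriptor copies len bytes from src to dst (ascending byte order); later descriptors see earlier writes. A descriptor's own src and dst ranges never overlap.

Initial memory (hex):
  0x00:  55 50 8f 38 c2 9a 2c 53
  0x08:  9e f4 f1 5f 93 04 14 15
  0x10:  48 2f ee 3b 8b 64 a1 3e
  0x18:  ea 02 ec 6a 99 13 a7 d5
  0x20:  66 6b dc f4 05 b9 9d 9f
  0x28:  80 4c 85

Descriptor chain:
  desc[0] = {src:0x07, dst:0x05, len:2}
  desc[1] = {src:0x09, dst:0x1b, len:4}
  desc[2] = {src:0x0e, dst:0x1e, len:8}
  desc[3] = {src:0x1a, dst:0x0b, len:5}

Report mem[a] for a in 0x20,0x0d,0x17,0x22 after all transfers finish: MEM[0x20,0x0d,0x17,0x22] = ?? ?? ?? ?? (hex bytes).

MEM[0x20,0x0d,0x17,0x22] = 48 f1 3e ee

  after D0: wrote 2B at 0x05 = 539e
  after D1: wrote 4B at 0x1b = f4f15f93
  after D2: wrote 8B at 0x1e = 1415482fee3b8b64
  after D3: wrote 5B at 0x0b = ecf4f15f14
query mem[0x20]=0x48, mem[0x0d]=0xf1, mem[0x17]=0x3e, mem[0x22]=0xee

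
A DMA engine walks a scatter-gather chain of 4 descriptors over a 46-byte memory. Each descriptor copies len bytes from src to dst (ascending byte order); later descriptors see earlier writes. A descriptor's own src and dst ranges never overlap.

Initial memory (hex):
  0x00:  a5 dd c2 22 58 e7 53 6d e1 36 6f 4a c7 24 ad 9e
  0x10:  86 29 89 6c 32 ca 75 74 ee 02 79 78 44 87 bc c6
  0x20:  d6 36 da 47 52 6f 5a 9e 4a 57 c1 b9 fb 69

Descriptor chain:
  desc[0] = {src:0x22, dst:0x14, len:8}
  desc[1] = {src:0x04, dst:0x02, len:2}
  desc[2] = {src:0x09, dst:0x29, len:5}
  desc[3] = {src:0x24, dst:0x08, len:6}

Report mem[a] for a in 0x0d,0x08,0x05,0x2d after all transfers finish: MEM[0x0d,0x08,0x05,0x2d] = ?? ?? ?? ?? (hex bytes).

MEM[0x0d,0x08,0x05,0x2d] = 36 52 e7 24

#0 dst[0x14+8] := {0xda,0x47,0x52,0x6f,0x5a,0x9e,0x4a,0x57}
#1 dst[0x02+2] := {0x58,0xe7}
#2 dst[0x29+5] := {0x36,0x6f,0x4a,0xc7,0x24}
#3 dst[0x08+6] := {0x52,0x6f,0x5a,0x9e,0x4a,0x36}
query mem[0x0d]=0x36, mem[0x08]=0x52, mem[0x05]=0xe7, mem[0x2d]=0x24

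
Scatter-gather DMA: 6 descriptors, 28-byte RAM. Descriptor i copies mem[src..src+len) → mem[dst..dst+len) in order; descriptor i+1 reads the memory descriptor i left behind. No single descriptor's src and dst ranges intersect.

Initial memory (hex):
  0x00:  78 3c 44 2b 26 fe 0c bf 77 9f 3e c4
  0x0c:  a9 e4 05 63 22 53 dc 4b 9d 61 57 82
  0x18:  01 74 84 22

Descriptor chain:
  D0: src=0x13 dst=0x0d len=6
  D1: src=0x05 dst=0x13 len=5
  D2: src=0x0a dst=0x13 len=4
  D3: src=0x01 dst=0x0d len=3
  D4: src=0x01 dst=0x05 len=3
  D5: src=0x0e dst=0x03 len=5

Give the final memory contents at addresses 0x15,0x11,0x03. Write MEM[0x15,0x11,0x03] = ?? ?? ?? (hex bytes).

  after D0: wrote 6B at 0x0d = 4b9d61578201
  after D1: wrote 5B at 0x13 = fe0cbf779f
  after D2: wrote 4B at 0x13 = 3ec4a94b
  after D3: wrote 3B at 0x0d = 3c442b
  after D4: wrote 3B at 0x05 = 3c442b
  after D5: wrote 5B at 0x03 = 442b578201
query mem[0x15]=0xa9, mem[0x11]=0x82, mem[0x03]=0x44

MEM[0x15,0x11,0x03] = a9 82 44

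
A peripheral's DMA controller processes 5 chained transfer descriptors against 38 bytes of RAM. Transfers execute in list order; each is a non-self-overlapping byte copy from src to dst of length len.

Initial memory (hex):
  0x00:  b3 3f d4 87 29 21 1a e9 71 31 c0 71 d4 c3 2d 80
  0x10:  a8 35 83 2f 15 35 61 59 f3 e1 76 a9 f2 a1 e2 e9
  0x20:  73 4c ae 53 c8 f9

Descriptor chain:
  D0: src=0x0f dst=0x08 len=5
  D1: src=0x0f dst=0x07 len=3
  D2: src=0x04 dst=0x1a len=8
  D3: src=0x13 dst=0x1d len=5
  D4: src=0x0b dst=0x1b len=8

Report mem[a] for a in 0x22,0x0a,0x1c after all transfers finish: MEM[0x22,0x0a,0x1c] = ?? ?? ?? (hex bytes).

[0] 0x0f->0x08 len=5 : 80 a8 35 83 2f
[1] 0x0f->0x07 len=3 : 80 a8 35
[2] 0x04->0x1a len=8 : 29 21 1a 80 a8 35 35 83
[3] 0x13->0x1d len=5 : 2f 15 35 61 59
[4] 0x0b->0x1b len=8 : 83 2f c3 2d 80 a8 35 83
query mem[0x22]=0x83, mem[0x0a]=0x35, mem[0x1c]=0x2f

MEM[0x22,0x0a,0x1c] = 83 35 2f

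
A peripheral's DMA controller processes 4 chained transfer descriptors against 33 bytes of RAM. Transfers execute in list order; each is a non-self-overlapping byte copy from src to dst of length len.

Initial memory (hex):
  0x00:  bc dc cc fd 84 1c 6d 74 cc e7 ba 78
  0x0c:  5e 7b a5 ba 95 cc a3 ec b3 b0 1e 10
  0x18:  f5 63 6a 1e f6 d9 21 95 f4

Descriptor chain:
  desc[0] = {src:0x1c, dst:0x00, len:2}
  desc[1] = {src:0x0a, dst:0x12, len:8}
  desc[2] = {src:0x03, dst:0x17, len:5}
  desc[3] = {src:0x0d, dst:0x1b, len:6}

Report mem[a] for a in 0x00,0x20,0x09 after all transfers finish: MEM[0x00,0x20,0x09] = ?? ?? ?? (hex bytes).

D0: mem[0x00..0x01] <- [f6 d9]
D1: mem[0x12..0x19] <- [ba 78 5e 7b a5 ba 95 cc]
D2: mem[0x17..0x1b] <- [fd 84 1c 6d 74]
D3: mem[0x1b..0x20] <- [7b a5 ba 95 cc ba]
query mem[0x00]=0xf6, mem[0x20]=0xba, mem[0x09]=0xe7

MEM[0x00,0x20,0x09] = f6 ba e7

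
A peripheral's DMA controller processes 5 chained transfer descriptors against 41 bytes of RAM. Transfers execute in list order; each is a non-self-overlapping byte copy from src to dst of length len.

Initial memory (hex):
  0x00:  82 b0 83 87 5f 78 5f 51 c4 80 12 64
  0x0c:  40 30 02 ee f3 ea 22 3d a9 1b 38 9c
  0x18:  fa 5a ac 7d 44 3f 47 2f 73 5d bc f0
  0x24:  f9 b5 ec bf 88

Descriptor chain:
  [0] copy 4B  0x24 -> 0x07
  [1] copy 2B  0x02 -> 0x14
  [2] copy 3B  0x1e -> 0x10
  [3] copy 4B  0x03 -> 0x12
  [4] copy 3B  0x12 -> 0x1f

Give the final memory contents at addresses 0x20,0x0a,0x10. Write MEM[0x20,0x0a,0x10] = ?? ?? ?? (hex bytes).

MEM[0x20,0x0a,0x10] = 5f bf 47

D0: mem[0x07..0x0a] <- [f9 b5 ec bf]
D1: mem[0x14..0x15] <- [83 87]
D2: mem[0x10..0x12] <- [47 2f 73]
D3: mem[0x12..0x15] <- [87 5f 78 5f]
D4: mem[0x1f..0x21] <- [87 5f 78]
query mem[0x20]=0x5f, mem[0x0a]=0xbf, mem[0x10]=0x47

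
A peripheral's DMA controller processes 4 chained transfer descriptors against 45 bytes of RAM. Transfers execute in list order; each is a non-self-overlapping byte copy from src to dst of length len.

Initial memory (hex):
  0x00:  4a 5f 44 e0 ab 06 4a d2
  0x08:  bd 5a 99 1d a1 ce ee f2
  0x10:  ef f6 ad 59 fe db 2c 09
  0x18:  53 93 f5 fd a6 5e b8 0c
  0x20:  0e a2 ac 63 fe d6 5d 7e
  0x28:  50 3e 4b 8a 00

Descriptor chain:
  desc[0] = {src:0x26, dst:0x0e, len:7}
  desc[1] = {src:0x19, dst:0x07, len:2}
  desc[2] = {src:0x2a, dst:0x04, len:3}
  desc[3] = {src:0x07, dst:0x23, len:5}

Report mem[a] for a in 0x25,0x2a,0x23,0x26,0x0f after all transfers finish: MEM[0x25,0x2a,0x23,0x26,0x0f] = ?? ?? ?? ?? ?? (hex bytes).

[0] 0x26->0x0e len=7 : 5d 7e 50 3e 4b 8a 00
[1] 0x19->0x07 len=2 : 93 f5
[2] 0x2a->0x04 len=3 : 4b 8a 00
[3] 0x07->0x23 len=5 : 93 f5 5a 99 1d
query mem[0x25]=0x5a, mem[0x2a]=0x4b, mem[0x23]=0x93, mem[0x26]=0x99, mem[0x0f]=0x7e

MEM[0x25,0x2a,0x23,0x26,0x0f] = 5a 4b 93 99 7e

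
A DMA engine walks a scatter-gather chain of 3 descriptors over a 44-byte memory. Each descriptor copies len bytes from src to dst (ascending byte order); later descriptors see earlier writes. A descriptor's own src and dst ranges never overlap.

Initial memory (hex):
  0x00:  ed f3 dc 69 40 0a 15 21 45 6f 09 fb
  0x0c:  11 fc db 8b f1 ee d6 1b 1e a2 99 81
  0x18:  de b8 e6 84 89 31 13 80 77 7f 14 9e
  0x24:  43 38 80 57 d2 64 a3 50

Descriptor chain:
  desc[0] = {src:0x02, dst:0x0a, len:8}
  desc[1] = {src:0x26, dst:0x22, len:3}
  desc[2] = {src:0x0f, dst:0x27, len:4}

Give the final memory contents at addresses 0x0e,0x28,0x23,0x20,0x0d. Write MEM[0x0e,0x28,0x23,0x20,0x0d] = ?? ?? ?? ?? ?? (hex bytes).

MEM[0x0e,0x28,0x23,0x20,0x0d] = 15 45 57 77 0a

  after D0: wrote 8B at 0x0a = dc69400a1521456f
  after D1: wrote 3B at 0x22 = 8057d2
  after D2: wrote 4B at 0x27 = 21456fd6
query mem[0x0e]=0x15, mem[0x28]=0x45, mem[0x23]=0x57, mem[0x20]=0x77, mem[0x0d]=0x0a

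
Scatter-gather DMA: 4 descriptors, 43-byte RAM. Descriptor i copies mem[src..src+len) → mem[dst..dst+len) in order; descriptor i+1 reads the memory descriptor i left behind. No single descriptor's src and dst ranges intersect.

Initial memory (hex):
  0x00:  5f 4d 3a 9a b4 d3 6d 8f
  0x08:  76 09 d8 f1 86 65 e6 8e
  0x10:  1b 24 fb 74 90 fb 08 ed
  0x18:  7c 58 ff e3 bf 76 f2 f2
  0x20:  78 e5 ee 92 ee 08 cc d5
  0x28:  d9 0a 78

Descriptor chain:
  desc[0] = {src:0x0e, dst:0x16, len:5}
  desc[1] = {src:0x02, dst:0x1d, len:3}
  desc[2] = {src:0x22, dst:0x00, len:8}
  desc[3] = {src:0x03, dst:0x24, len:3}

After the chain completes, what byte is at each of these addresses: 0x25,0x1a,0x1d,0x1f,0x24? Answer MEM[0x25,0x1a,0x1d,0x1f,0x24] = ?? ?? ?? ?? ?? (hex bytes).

#0 dst[0x16+5] := {0xe6,0x8e,0x1b,0x24,0xfb}
#1 dst[0x1d+3] := {0x3a,0x9a,0xb4}
#2 dst[0x00+8] := {0xee,0x92,0xee,0x08,0xcc,0xd5,0xd9,0x0a}
#3 dst[0x24+3] := {0x08,0xcc,0xd5}
query mem[0x25]=0xcc, mem[0x1a]=0xfb, mem[0x1d]=0x3a, mem[0x1f]=0xb4, mem[0x24]=0x08

MEM[0x25,0x1a,0x1d,0x1f,0x24] = cc fb 3a b4 08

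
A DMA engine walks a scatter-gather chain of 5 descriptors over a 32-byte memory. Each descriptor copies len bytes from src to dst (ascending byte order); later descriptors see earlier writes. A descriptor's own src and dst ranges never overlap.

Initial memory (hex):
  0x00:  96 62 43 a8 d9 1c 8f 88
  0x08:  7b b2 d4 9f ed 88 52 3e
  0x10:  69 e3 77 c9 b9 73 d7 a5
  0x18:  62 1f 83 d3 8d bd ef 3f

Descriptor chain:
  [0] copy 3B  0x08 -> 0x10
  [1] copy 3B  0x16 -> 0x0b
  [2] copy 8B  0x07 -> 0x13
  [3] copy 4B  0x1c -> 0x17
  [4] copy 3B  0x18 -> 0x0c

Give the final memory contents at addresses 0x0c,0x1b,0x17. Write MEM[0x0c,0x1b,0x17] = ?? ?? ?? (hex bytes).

MEM[0x0c,0x1b,0x17] = bd d3 8d

[0] 0x08->0x10 len=3 : 7b b2 d4
[1] 0x16->0x0b len=3 : d7 a5 62
[2] 0x07->0x13 len=8 : 88 7b b2 d4 d7 a5 62 52
[3] 0x1c->0x17 len=4 : 8d bd ef 3f
[4] 0x18->0x0c len=3 : bd ef 3f
query mem[0x0c]=0xbd, mem[0x1b]=0xd3, mem[0x17]=0x8d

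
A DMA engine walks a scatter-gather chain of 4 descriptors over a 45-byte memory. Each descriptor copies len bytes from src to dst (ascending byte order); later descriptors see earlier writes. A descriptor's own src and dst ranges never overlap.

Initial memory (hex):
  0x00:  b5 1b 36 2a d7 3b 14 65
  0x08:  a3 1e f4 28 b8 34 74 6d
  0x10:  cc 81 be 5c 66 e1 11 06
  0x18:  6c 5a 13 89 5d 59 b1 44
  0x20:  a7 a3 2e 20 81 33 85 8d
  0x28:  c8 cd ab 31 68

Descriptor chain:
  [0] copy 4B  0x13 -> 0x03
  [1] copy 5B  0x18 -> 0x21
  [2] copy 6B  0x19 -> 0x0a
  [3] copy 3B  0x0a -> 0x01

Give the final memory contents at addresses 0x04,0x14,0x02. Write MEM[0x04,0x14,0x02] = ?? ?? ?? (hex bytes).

[0] 0x13->0x03 len=4 : 5c 66 e1 11
[1] 0x18->0x21 len=5 : 6c 5a 13 89 5d
[2] 0x19->0x0a len=6 : 5a 13 89 5d 59 b1
[3] 0x0a->0x01 len=3 : 5a 13 89
query mem[0x04]=0x66, mem[0x14]=0x66, mem[0x02]=0x13

MEM[0x04,0x14,0x02] = 66 66 13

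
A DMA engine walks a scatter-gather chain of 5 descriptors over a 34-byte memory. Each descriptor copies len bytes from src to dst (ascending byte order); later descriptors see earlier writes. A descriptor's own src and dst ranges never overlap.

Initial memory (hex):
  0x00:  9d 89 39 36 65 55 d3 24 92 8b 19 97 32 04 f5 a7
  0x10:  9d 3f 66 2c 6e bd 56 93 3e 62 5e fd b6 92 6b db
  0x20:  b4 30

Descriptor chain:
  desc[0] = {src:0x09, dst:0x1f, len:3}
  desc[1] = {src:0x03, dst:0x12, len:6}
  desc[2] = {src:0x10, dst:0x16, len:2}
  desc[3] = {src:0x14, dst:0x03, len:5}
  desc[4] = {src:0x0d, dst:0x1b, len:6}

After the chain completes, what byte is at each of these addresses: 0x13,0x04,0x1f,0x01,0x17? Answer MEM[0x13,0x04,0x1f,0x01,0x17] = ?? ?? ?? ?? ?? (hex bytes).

[0] 0x09->0x1f len=3 : 8b 19 97
[1] 0x03->0x12 len=6 : 36 65 55 d3 24 92
[2] 0x10->0x16 len=2 : 9d 3f
[3] 0x14->0x03 len=5 : 55 d3 9d 3f 3e
[4] 0x0d->0x1b len=6 : 04 f5 a7 9d 3f 36
query mem[0x13]=0x65, mem[0x04]=0xd3, mem[0x1f]=0x3f, mem[0x01]=0x89, mem[0x17]=0x3f

MEM[0x13,0x04,0x1f,0x01,0x17] = 65 d3 3f 89 3f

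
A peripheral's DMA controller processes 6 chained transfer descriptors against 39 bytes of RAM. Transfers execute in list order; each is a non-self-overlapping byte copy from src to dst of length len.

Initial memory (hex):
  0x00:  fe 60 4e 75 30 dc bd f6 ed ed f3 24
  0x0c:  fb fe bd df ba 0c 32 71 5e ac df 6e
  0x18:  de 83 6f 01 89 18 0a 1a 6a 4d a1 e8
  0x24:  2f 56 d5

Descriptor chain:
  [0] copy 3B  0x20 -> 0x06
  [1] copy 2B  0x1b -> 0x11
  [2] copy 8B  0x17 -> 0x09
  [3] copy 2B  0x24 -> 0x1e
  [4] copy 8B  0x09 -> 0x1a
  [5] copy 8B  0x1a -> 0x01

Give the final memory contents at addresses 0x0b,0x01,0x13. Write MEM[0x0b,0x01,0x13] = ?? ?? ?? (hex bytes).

[0] 0x20->0x06 len=3 : 6a 4d a1
[1] 0x1b->0x11 len=2 : 01 89
[2] 0x17->0x09 len=8 : 6e de 83 6f 01 89 18 0a
[3] 0x24->0x1e len=2 : 2f 56
[4] 0x09->0x1a len=8 : 6e de 83 6f 01 89 18 0a
[5] 0x1a->0x01 len=8 : 6e de 83 6f 01 89 18 0a
query mem[0x0b]=0x83, mem[0x01]=0x6e, mem[0x13]=0x71

MEM[0x0b,0x01,0x13] = 83 6e 71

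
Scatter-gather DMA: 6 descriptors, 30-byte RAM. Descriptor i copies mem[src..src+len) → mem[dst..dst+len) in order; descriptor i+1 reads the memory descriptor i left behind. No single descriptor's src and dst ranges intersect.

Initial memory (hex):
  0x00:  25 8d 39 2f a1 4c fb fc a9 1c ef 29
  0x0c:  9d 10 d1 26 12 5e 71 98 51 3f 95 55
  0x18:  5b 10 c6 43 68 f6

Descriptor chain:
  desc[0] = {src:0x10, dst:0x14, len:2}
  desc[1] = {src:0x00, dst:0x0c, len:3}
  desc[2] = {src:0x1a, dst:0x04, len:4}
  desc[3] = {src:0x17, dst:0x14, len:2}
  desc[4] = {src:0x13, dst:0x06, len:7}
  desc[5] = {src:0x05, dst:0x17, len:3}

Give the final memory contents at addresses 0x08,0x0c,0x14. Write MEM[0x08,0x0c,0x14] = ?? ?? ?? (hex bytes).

[0] 0x10->0x14 len=2 : 12 5e
[1] 0x00->0x0c len=3 : 25 8d 39
[2] 0x1a->0x04 len=4 : c6 43 68 f6
[3] 0x17->0x14 len=2 : 55 5b
[4] 0x13->0x06 len=7 : 98 55 5b 95 55 5b 10
[5] 0x05->0x17 len=3 : 43 98 55
query mem[0x08]=0x5b, mem[0x0c]=0x10, mem[0x14]=0x55

MEM[0x08,0x0c,0x14] = 5b 10 55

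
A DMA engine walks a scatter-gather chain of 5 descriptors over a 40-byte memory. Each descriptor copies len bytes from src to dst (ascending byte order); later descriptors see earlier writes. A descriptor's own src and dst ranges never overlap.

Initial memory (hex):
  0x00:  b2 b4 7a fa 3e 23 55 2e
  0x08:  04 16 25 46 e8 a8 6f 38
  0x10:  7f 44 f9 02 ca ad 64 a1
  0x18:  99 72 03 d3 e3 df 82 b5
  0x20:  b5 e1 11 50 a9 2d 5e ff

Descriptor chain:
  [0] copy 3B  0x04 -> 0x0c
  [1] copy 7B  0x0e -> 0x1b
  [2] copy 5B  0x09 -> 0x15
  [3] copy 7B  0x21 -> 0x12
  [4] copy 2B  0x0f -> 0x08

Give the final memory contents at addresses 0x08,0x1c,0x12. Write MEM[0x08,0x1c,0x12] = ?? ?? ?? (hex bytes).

[0] 0x04->0x0c len=3 : 3e 23 55
[1] 0x0e->0x1b len=7 : 55 38 7f 44 f9 02 ca
[2] 0x09->0x15 len=5 : 16 25 46 3e 23
[3] 0x21->0x12 len=7 : ca 11 50 a9 2d 5e ff
[4] 0x0f->0x08 len=2 : 38 7f
query mem[0x08]=0x38, mem[0x1c]=0x38, mem[0x12]=0xca

MEM[0x08,0x1c,0x12] = 38 38 ca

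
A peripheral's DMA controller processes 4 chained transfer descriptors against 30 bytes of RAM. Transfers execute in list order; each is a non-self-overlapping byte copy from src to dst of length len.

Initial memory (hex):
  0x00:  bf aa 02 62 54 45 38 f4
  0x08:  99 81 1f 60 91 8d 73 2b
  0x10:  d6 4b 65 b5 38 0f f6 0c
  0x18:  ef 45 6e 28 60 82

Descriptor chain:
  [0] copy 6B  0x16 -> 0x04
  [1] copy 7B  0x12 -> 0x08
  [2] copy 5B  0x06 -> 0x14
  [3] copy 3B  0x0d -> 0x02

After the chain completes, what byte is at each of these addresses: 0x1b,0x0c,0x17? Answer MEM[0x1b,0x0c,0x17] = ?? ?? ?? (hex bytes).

[0] 0x16->0x04 len=6 : f6 0c ef 45 6e 28
[1] 0x12->0x08 len=7 : 65 b5 38 0f f6 0c ef
[2] 0x06->0x14 len=5 : ef 45 65 b5 38
[3] 0x0d->0x02 len=3 : 0c ef 2b
query mem[0x1b]=0x28, mem[0x0c]=0xf6, mem[0x17]=0xb5

MEM[0x1b,0x0c,0x17] = 28 f6 b5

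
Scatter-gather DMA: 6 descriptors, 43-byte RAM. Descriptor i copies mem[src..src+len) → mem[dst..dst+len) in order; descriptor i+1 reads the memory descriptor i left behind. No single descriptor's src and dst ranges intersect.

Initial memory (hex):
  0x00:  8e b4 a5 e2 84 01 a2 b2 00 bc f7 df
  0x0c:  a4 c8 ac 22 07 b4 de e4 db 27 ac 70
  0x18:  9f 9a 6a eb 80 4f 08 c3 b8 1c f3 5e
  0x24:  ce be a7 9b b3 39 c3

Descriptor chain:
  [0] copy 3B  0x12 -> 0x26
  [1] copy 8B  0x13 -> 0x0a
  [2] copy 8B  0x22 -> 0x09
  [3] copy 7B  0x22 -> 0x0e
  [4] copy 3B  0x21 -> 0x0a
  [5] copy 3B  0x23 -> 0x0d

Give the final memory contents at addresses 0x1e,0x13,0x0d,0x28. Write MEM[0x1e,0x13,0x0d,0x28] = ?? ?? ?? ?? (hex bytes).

D0: mem[0x26..0x28] <- [de e4 db]
D1: mem[0x0a..0x11] <- [e4 db 27 ac 70 9f 9a 6a]
D2: mem[0x09..0x10] <- [f3 5e ce be de e4 db 39]
D3: mem[0x0e..0x14] <- [f3 5e ce be de e4 db]
D4: mem[0x0a..0x0c] <- [1c f3 5e]
D5: mem[0x0d..0x0f] <- [5e ce be]
query mem[0x1e]=0x08, mem[0x13]=0xe4, mem[0x0d]=0x5e, mem[0x28]=0xdb

MEM[0x1e,0x13,0x0d,0x28] = 08 e4 5e db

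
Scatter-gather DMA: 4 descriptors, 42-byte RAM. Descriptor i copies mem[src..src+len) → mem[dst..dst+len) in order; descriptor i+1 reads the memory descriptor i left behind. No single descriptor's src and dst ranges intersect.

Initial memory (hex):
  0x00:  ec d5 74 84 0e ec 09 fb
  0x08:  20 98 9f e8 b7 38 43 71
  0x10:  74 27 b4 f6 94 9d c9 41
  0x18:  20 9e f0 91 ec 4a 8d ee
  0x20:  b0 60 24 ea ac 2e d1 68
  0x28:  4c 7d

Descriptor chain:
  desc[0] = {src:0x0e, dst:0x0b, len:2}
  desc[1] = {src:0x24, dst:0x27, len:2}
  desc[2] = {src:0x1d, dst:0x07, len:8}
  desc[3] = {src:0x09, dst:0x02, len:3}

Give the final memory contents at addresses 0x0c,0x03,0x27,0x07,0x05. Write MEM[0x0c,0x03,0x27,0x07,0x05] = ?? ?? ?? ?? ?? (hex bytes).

#0 dst[0x0b+2] := {0x43,0x71}
#1 dst[0x27+2] := {0xac,0x2e}
#2 dst[0x07+8] := {0x4a,0x8d,0xee,0xb0,0x60,0x24,0xea,0xac}
#3 dst[0x02+3] := {0xee,0xb0,0x60}
query mem[0x0c]=0x24, mem[0x03]=0xb0, mem[0x27]=0xac, mem[0x07]=0x4a, mem[0x05]=0xec

MEM[0x0c,0x03,0x27,0x07,0x05] = 24 b0 ac 4a ec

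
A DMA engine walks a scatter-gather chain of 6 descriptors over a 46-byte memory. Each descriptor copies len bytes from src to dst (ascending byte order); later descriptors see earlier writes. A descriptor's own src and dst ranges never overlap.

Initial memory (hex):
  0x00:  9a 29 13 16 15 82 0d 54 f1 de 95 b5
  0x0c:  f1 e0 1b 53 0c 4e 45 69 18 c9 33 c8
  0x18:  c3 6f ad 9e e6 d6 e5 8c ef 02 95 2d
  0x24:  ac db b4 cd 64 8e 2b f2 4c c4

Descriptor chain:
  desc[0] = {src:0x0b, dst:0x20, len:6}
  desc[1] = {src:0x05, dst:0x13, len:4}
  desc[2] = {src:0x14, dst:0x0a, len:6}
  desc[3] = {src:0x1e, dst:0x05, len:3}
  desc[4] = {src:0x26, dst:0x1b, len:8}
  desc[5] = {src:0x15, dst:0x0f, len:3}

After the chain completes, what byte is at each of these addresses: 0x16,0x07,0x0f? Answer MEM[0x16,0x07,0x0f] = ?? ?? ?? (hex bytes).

D0: mem[0x20..0x25] <- [b5 f1 e0 1b 53 0c]
D1: mem[0x13..0x16] <- [82 0d 54 f1]
D2: mem[0x0a..0x0f] <- [0d 54 f1 c8 c3 6f]
D3: mem[0x05..0x07] <- [e5 8c b5]
D4: mem[0x1b..0x22] <- [b4 cd 64 8e 2b f2 4c c4]
D5: mem[0x0f..0x11] <- [54 f1 c8]
query mem[0x16]=0xf1, mem[0x07]=0xb5, mem[0x0f]=0x54

MEM[0x16,0x07,0x0f] = f1 b5 54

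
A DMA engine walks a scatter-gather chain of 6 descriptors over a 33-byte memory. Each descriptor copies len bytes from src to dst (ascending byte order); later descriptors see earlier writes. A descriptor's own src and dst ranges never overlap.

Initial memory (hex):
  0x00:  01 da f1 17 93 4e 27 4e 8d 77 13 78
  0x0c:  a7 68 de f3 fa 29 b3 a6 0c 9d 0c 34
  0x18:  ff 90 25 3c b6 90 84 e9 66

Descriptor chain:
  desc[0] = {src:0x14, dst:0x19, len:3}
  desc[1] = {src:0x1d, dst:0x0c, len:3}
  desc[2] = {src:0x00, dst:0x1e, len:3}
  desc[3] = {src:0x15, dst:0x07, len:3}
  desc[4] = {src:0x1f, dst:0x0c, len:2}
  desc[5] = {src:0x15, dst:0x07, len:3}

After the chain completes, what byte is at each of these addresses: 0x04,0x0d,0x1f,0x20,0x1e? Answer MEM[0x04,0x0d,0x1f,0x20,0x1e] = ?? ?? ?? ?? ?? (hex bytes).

D0: mem[0x19..0x1b] <- [0c 9d 0c]
D1: mem[0x0c..0x0e] <- [90 84 e9]
D2: mem[0x1e..0x20] <- [01 da f1]
D3: mem[0x07..0x09] <- [9d 0c 34]
D4: mem[0x0c..0x0d] <- [da f1]
D5: mem[0x07..0x09] <- [9d 0c 34]
query mem[0x04]=0x93, mem[0x0d]=0xf1, mem[0x1f]=0xda, mem[0x20]=0xf1, mem[0x1e]=0x01

MEM[0x04,0x0d,0x1f,0x20,0x1e] = 93 f1 da f1 01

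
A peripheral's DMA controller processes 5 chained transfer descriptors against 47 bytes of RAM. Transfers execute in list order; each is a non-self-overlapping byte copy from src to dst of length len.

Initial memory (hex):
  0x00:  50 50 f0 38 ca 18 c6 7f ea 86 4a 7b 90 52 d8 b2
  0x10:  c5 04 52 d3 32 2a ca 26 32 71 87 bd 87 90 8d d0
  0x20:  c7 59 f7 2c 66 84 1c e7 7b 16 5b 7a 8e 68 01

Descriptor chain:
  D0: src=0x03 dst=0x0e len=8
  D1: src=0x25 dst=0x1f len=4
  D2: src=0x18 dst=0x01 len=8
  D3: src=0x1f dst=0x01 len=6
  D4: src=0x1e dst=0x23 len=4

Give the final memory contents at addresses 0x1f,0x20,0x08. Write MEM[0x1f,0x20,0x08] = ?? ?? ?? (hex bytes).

#0 dst[0x0e+8] := {0x38,0xca,0x18,0xc6,0x7f,0xea,0x86,0x4a}
#1 dst[0x1f+4] := {0x84,0x1c,0xe7,0x7b}
#2 dst[0x01+8] := {0x32,0x71,0x87,0xbd,0x87,0x90,0x8d,0x84}
#3 dst[0x01+6] := {0x84,0x1c,0xe7,0x7b,0x2c,0x66}
#4 dst[0x23+4] := {0x8d,0x84,0x1c,0xe7}
query mem[0x1f]=0x84, mem[0x20]=0x1c, mem[0x08]=0x84

MEM[0x1f,0x20,0x08] = 84 1c 84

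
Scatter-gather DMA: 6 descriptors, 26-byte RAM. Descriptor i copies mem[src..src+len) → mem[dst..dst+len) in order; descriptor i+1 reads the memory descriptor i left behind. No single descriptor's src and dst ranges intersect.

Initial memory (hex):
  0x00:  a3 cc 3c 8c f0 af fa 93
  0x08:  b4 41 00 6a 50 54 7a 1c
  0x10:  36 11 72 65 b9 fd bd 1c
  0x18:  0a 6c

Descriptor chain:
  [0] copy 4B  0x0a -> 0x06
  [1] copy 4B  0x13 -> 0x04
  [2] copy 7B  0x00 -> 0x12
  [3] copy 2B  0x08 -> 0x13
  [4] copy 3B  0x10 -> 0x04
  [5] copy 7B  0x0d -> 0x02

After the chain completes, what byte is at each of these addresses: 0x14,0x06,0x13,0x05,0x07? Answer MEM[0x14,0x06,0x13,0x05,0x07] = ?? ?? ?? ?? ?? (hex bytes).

  after D0: wrote 4B at 0x06 = 006a5054
  after D1: wrote 4B at 0x04 = 65b9fdbd
  after D2: wrote 7B at 0x12 = a3cc3c8c65b9fd
  after D3: wrote 2B at 0x13 = 5054
  after D4: wrote 3B at 0x04 = 3611a3
  after D5: wrote 7B at 0x02 = 547a1c3611a350
query mem[0x14]=0x54, mem[0x06]=0x11, mem[0x13]=0x50, mem[0x05]=0x36, mem[0x07]=0xa3

MEM[0x14,0x06,0x13,0x05,0x07] = 54 11 50 36 a3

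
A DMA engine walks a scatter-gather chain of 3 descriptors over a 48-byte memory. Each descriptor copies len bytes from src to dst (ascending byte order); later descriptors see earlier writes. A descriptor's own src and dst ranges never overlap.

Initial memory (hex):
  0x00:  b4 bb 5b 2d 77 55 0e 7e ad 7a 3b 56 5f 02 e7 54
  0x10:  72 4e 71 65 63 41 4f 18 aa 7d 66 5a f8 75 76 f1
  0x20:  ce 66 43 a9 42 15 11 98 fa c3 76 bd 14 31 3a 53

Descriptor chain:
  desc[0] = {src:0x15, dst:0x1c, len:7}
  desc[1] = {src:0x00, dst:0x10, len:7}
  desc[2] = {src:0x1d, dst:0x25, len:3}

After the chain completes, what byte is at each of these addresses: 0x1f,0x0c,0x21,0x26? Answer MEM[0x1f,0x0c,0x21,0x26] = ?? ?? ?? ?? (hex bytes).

MEM[0x1f,0x0c,0x21,0x26] = aa 5f 66 18

#0 dst[0x1c+7] := {0x41,0x4f,0x18,0xaa,0x7d,0x66,0x5a}
#1 dst[0x10+7] := {0xb4,0xbb,0x5b,0x2d,0x77,0x55,0x0e}
#2 dst[0x25+3] := {0x4f,0x18,0xaa}
query mem[0x1f]=0xaa, mem[0x0c]=0x5f, mem[0x21]=0x66, mem[0x26]=0x18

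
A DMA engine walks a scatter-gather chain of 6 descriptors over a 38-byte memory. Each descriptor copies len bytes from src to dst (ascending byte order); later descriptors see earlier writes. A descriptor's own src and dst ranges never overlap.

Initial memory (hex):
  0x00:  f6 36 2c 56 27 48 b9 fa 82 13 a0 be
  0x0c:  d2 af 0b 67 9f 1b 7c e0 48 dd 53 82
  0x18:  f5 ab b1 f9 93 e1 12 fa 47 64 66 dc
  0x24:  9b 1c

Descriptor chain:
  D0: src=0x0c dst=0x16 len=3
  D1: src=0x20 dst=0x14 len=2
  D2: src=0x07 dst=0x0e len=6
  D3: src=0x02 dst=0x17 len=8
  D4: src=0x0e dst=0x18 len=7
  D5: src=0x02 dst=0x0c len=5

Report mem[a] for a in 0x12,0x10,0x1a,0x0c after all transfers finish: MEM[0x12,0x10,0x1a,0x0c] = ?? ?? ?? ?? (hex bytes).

[0] 0x0c->0x16 len=3 : d2 af 0b
[1] 0x20->0x14 len=2 : 47 64
[2] 0x07->0x0e len=6 : fa 82 13 a0 be d2
[3] 0x02->0x17 len=8 : 2c 56 27 48 b9 fa 82 13
[4] 0x0e->0x18 len=7 : fa 82 13 a0 be d2 47
[5] 0x02->0x0c len=5 : 2c 56 27 48 b9
query mem[0x12]=0xbe, mem[0x10]=0xb9, mem[0x1a]=0x13, mem[0x0c]=0x2c

MEM[0x12,0x10,0x1a,0x0c] = be b9 13 2c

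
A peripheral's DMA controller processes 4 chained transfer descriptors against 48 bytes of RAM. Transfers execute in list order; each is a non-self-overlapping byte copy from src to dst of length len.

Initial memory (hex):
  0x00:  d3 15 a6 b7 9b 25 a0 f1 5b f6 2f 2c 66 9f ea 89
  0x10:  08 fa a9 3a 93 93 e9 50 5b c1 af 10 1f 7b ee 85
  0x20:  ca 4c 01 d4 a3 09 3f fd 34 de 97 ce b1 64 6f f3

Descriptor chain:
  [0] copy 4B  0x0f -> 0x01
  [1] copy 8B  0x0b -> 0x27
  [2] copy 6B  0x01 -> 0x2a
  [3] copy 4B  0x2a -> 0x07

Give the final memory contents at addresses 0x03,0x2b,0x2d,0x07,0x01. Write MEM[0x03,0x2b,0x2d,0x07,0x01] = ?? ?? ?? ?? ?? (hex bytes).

MEM[0x03,0x2b,0x2d,0x07,0x01] = fa 08 a9 89 89

  after D0: wrote 4B at 0x01 = 8908faa9
  after D1: wrote 8B at 0x27 = 2c669fea8908faa9
  after D2: wrote 6B at 0x2a = 8908faa925a0
  after D3: wrote 4B at 0x07 = 8908faa9
query mem[0x03]=0xfa, mem[0x2b]=0x08, mem[0x2d]=0xa9, mem[0x07]=0x89, mem[0x01]=0x89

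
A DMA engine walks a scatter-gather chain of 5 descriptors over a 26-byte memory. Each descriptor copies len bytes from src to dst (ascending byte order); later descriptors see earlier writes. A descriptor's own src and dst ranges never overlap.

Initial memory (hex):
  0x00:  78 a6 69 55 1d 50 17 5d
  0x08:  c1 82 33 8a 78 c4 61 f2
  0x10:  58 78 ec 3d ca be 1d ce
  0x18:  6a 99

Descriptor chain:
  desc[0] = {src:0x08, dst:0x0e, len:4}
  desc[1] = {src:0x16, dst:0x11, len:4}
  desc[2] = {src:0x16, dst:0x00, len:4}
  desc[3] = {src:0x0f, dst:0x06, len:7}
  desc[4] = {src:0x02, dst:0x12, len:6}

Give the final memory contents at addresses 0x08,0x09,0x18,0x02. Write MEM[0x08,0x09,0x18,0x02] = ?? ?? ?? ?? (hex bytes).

[0] 0x08->0x0e len=4 : c1 82 33 8a
[1] 0x16->0x11 len=4 : 1d ce 6a 99
[2] 0x16->0x00 len=4 : 1d ce 6a 99
[3] 0x0f->0x06 len=7 : 82 33 1d ce 6a 99 be
[4] 0x02->0x12 len=6 : 6a 99 1d 50 82 33
query mem[0x08]=0x1d, mem[0x09]=0xce, mem[0x18]=0x6a, mem[0x02]=0x6a

MEM[0x08,0x09,0x18,0x02] = 1d ce 6a 6a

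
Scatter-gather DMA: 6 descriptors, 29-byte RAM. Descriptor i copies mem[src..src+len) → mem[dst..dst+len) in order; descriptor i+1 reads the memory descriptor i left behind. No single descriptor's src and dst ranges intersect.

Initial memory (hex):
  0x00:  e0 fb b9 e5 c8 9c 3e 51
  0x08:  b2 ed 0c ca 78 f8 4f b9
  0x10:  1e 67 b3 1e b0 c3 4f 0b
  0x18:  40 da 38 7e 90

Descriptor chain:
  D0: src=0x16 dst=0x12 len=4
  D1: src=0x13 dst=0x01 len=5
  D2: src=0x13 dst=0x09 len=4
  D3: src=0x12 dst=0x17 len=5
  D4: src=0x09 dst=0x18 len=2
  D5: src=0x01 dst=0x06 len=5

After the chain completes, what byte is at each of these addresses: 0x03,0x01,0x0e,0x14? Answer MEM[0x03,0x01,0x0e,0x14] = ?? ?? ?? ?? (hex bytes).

MEM[0x03,0x01,0x0e,0x14] = da 0b 4f 40

#0 dst[0x12+4] := {0x4f,0x0b,0x40,0xda}
#1 dst[0x01+5] := {0x0b,0x40,0xda,0x4f,0x0b}
#2 dst[0x09+4] := {0x0b,0x40,0xda,0x4f}
#3 dst[0x17+5] := {0x4f,0x0b,0x40,0xda,0x4f}
#4 dst[0x18+2] := {0x0b,0x40}
#5 dst[0x06+5] := {0x0b,0x40,0xda,0x4f,0x0b}
query mem[0x03]=0xda, mem[0x01]=0x0b, mem[0x0e]=0x4f, mem[0x14]=0x40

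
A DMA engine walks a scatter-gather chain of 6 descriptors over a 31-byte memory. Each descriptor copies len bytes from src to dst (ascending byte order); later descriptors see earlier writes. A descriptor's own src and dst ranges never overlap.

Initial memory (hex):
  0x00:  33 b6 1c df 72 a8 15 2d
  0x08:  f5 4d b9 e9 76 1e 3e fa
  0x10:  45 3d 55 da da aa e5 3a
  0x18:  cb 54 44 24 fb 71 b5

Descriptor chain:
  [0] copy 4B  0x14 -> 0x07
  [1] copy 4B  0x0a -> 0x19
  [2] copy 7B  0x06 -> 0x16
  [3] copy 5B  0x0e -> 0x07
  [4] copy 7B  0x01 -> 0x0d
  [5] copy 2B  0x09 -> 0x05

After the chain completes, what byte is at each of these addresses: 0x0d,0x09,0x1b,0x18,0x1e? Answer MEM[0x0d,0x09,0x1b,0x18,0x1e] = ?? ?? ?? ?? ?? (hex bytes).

MEM[0x0d,0x09,0x1b,0x18,0x1e] = b6 45 e9 aa b5

[0] 0x14->0x07 len=4 : da aa e5 3a
[1] 0x0a->0x19 len=4 : 3a e9 76 1e
[2] 0x06->0x16 len=7 : 15 da aa e5 3a e9 76
[3] 0x0e->0x07 len=5 : 3e fa 45 3d 55
[4] 0x01->0x0d len=7 : b6 1c df 72 a8 15 3e
[5] 0x09->0x05 len=2 : 45 3d
query mem[0x0d]=0xb6, mem[0x09]=0x45, mem[0x1b]=0xe9, mem[0x18]=0xaa, mem[0x1e]=0xb5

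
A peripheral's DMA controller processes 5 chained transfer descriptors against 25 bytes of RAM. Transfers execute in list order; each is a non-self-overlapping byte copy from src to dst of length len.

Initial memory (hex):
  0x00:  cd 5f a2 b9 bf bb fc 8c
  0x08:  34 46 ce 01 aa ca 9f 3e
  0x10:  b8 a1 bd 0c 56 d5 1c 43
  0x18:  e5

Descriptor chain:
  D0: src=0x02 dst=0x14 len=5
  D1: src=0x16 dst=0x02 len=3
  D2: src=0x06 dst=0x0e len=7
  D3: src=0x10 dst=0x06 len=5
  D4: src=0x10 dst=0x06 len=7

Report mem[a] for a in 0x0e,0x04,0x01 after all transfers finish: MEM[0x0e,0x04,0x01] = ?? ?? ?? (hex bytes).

MEM[0x0e,0x04,0x01] = fc fc 5f

#0 dst[0x14+5] := {0xa2,0xb9,0xbf,0xbb,0xfc}
#1 dst[0x02+3] := {0xbf,0xbb,0xfc}
#2 dst[0x0e+7] := {0xfc,0x8c,0x34,0x46,0xce,0x01,0xaa}
#3 dst[0x06+5] := {0x34,0x46,0xce,0x01,0xaa}
#4 dst[0x06+7] := {0x34,0x46,0xce,0x01,0xaa,0xb9,0xbf}
query mem[0x0e]=0xfc, mem[0x04]=0xfc, mem[0x01]=0x5f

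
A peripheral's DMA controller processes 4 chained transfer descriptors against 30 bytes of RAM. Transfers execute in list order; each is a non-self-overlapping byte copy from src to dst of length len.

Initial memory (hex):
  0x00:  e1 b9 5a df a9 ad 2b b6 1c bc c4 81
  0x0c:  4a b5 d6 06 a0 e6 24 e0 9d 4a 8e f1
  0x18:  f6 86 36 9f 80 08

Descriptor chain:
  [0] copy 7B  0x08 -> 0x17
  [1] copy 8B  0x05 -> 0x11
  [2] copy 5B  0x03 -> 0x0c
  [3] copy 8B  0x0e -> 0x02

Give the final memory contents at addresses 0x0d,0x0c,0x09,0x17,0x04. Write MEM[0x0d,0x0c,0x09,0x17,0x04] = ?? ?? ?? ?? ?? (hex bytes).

MEM[0x0d,0x0c,0x09,0x17,0x04] = a9 df bc 81 b6

#0 dst[0x17+7] := {0x1c,0xbc,0xc4,0x81,0x4a,0xb5,0xd6}
#1 dst[0x11+8] := {0xad,0x2b,0xb6,0x1c,0xbc,0xc4,0x81,0x4a}
#2 dst[0x0c+5] := {0xdf,0xa9,0xad,0x2b,0xb6}
#3 dst[0x02+8] := {0xad,0x2b,0xb6,0xad,0x2b,0xb6,0x1c,0xbc}
query mem[0x0d]=0xa9, mem[0x0c]=0xdf, mem[0x09]=0xbc, mem[0x17]=0x81, mem[0x04]=0xb6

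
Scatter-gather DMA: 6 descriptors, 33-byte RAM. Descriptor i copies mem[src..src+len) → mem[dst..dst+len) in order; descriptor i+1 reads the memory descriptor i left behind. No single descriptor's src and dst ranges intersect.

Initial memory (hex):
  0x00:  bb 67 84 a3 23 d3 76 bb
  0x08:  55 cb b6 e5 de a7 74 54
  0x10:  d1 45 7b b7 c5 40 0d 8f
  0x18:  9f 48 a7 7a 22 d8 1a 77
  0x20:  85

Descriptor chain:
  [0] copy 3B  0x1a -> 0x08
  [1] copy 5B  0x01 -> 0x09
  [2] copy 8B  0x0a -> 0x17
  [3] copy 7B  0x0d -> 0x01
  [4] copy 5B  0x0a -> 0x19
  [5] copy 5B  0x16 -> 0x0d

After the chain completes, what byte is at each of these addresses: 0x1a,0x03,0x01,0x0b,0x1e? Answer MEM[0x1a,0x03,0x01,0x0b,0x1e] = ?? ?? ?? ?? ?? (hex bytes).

MEM[0x1a,0x03,0x01,0x0b,0x1e] = a3 54 d3 a3 45

D0: mem[0x08..0x0a] <- [a7 7a 22]
D1: mem[0x09..0x0d] <- [67 84 a3 23 d3]
D2: mem[0x17..0x1e] <- [84 a3 23 d3 74 54 d1 45]
D3: mem[0x01..0x07] <- [d3 74 54 d1 45 7b b7]
D4: mem[0x19..0x1d] <- [84 a3 23 d3 74]
D5: mem[0x0d..0x11] <- [0d 84 a3 84 a3]
query mem[0x1a]=0xa3, mem[0x03]=0x54, mem[0x01]=0xd3, mem[0x0b]=0xa3, mem[0x1e]=0x45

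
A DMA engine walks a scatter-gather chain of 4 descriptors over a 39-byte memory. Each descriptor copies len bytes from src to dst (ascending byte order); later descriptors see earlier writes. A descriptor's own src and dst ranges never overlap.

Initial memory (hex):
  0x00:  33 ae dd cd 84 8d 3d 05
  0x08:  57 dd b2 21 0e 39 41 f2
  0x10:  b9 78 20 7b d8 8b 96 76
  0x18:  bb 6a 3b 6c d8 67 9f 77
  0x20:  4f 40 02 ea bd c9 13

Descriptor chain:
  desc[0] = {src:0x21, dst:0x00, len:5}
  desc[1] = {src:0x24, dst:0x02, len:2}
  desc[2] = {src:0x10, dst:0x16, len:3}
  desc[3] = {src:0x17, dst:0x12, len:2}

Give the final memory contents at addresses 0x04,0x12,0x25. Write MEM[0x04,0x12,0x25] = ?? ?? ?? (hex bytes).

D0: mem[0x00..0x04] <- [40 02 ea bd c9]
D1: mem[0x02..0x03] <- [bd c9]
D2: mem[0x16..0x18] <- [b9 78 20]
D3: mem[0x12..0x13] <- [78 20]
query mem[0x04]=0xc9, mem[0x12]=0x78, mem[0x25]=0xc9

MEM[0x04,0x12,0x25] = c9 78 c9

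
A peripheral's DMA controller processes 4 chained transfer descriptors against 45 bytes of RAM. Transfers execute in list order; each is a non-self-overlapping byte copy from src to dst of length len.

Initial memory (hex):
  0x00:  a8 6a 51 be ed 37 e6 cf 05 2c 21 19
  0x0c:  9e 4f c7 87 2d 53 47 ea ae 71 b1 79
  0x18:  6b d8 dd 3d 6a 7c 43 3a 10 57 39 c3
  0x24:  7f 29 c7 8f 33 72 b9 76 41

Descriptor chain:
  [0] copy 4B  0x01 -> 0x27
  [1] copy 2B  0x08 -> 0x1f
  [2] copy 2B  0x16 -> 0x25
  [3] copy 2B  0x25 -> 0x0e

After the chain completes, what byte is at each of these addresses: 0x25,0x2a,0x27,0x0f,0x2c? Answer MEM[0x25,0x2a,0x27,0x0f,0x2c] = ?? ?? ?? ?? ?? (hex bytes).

[0] 0x01->0x27 len=4 : 6a 51 be ed
[1] 0x08->0x1f len=2 : 05 2c
[2] 0x16->0x25 len=2 : b1 79
[3] 0x25->0x0e len=2 : b1 79
query mem[0x25]=0xb1, mem[0x2a]=0xed, mem[0x27]=0x6a, mem[0x0f]=0x79, mem[0x2c]=0x41

MEM[0x25,0x2a,0x27,0x0f,0x2c] = b1 ed 6a 79 41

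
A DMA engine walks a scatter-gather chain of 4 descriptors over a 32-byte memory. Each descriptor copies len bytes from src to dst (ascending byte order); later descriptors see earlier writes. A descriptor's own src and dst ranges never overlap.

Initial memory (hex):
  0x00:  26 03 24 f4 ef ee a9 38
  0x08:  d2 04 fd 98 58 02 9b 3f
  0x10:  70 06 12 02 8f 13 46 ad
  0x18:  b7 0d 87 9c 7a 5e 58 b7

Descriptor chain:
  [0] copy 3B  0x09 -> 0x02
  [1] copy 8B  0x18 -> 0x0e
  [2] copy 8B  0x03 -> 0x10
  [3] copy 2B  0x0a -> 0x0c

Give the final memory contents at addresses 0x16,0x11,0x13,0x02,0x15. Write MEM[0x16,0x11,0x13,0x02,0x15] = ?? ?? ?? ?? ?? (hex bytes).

[0] 0x09->0x02 len=3 : 04 fd 98
[1] 0x18->0x0e len=8 : b7 0d 87 9c 7a 5e 58 b7
[2] 0x03->0x10 len=8 : fd 98 ee a9 38 d2 04 fd
[3] 0x0a->0x0c len=2 : fd 98
query mem[0x16]=0x04, mem[0x11]=0x98, mem[0x13]=0xa9, mem[0x02]=0x04, mem[0x15]=0xd2

MEM[0x16,0x11,0x13,0x02,0x15] = 04 98 a9 04 d2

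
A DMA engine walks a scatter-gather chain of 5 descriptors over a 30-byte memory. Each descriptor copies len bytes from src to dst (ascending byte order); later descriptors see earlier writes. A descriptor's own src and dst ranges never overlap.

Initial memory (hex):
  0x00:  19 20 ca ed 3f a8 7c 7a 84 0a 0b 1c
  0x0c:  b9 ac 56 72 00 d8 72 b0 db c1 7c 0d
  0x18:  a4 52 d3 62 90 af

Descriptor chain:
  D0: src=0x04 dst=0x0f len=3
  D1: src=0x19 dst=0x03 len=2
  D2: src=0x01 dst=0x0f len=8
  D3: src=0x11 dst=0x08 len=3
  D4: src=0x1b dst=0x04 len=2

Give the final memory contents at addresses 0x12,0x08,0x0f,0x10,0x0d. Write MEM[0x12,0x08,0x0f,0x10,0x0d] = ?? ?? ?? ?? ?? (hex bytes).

[0] 0x04->0x0f len=3 : 3f a8 7c
[1] 0x19->0x03 len=2 : 52 d3
[2] 0x01->0x0f len=8 : 20 ca 52 d3 a8 7c 7a 84
[3] 0x11->0x08 len=3 : 52 d3 a8
[4] 0x1b->0x04 len=2 : 62 90
query mem[0x12]=0xd3, mem[0x08]=0x52, mem[0x0f]=0x20, mem[0x10]=0xca, mem[0x0d]=0xac

MEM[0x12,0x08,0x0f,0x10,0x0d] = d3 52 20 ca ac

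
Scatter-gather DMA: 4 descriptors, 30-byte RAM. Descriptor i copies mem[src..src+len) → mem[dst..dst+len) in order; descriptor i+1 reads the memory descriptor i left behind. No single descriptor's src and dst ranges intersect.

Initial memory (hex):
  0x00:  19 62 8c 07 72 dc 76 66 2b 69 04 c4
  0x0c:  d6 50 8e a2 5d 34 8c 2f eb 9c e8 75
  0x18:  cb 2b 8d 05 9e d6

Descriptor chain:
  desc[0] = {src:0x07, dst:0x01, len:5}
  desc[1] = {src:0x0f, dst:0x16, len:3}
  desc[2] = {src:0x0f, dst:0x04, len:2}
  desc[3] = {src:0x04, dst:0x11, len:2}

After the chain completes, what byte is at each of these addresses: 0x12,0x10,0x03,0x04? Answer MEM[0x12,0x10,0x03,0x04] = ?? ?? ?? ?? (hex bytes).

MEM[0x12,0x10,0x03,0x04] = 5d 5d 69 a2

D0: mem[0x01..0x05] <- [66 2b 69 04 c4]
D1: mem[0x16..0x18] <- [a2 5d 34]
D2: mem[0x04..0x05] <- [a2 5d]
D3: mem[0x11..0x12] <- [a2 5d]
query mem[0x12]=0x5d, mem[0x10]=0x5d, mem[0x03]=0x69, mem[0x04]=0xa2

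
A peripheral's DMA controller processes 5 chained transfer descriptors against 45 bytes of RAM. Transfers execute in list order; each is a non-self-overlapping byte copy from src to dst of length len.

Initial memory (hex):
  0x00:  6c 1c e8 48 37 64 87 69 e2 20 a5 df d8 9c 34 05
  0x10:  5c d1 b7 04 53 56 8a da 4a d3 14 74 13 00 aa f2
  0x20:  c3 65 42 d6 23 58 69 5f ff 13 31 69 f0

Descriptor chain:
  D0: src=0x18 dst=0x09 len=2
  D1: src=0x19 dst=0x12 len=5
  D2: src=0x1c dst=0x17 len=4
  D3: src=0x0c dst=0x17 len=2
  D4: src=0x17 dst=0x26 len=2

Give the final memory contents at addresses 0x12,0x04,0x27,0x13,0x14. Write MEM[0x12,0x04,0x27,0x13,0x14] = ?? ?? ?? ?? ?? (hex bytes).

  after D0: wrote 2B at 0x09 = 4ad3
  after D1: wrote 5B at 0x12 = d314741300
  after D2: wrote 4B at 0x17 = 1300aaf2
  after D3: wrote 2B at 0x17 = d89c
  after D4: wrote 2B at 0x26 = d89c
query mem[0x12]=0xd3, mem[0x04]=0x37, mem[0x27]=0x9c, mem[0x13]=0x14, mem[0x14]=0x74

MEM[0x12,0x04,0x27,0x13,0x14] = d3 37 9c 14 74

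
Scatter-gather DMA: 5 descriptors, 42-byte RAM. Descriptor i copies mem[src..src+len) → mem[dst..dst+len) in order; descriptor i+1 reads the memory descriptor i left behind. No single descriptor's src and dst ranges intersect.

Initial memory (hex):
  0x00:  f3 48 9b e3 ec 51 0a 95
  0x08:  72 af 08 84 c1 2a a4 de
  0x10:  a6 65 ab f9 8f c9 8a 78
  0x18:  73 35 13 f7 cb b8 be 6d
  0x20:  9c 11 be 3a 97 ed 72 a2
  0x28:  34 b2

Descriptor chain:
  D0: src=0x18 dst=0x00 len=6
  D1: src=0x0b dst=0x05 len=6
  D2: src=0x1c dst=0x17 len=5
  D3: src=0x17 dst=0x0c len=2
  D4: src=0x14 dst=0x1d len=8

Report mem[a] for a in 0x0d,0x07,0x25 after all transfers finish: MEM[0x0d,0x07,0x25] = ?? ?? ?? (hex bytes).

MEM[0x0d,0x07,0x25] = b8 2a ed

  after D0: wrote 6B at 0x00 = 733513f7cbb8
  after D1: wrote 6B at 0x05 = 84c12aa4dea6
  after D2: wrote 5B at 0x17 = cbb8be6d9c
  after D3: wrote 2B at 0x0c = cbb8
  after D4: wrote 8B at 0x1d = 8fc98acbb8be6d9c
query mem[0x0d]=0xb8, mem[0x07]=0x2a, mem[0x25]=0xed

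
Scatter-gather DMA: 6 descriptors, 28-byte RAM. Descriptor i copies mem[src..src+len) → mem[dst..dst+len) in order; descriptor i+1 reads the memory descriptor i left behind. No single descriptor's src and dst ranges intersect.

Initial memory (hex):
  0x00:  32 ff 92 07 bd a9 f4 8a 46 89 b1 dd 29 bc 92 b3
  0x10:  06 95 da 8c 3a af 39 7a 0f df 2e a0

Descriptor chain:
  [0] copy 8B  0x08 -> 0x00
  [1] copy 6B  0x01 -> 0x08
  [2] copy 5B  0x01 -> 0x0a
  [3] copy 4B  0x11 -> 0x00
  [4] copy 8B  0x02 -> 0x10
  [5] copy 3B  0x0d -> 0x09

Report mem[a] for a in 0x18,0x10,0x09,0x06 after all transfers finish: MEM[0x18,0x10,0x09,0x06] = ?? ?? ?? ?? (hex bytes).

  after D0: wrote 8B at 0x00 = 4689b1dd29bc92b3
  after D1: wrote 6B at 0x08 = 89b1dd29bc92
  after D2: wrote 5B at 0x0a = 89b1dd29bc
  after D3: wrote 4B at 0x00 = 95da8c3a
  after D4: wrote 8B at 0x10 = 8c3a29bc92b389b1
  after D5: wrote 3B at 0x09 = 29bcb3
query mem[0x18]=0x0f, mem[0x10]=0x8c, mem[0x09]=0x29, mem[0x06]=0x92

MEM[0x18,0x10,0x09,0x06] = 0f 8c 29 92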